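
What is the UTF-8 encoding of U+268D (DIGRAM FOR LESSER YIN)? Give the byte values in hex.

U+268D = 0x268D = 9869 decimal. In range U+0800–U+FFFF → 3-byte form: 1110xxxx 10xxxxxx 10xxxxxx.
Binary (16 bits): 0010011010001101.
Split 4+6+6: 0010 | 011010 | 001101.
Byte 1: 11100010 = 0xE2.
Byte 2: 10011010 = 0x9A.
Byte 3: 10001101 = 0x8D.

E2 9A 8D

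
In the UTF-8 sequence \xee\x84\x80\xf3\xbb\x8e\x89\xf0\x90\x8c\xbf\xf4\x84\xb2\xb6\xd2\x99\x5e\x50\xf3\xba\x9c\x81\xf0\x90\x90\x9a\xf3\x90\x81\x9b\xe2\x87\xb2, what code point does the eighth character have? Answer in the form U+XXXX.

U+FA701

Offset 0: leading byte 0xEE = 11101110 → 3-byte char #1 = EE 84 80.
Offset 3: leading byte 0xF3 = 11110011 → 4-byte char #2 = F3 BB 8E 89.
Offset 7: leading byte 0xF0 = 11110000 → 4-byte char #3 = F0 90 8C BF.
Offset 11: leading byte 0xF4 = 11110100 → 4-byte char #4 = F4 84 B2 B6.
Offset 15: leading byte 0xD2 = 11010010 → 2-byte char #5 = D2 99.
Offset 17: leading byte 0x5E = 01011110 → 1-byte char #6 = 5E.
Offset 18: leading byte 0x50 = 01010000 → 1-byte char #7 = 50.
Offset 19: leading byte 0xF3 = 11110011 → 4-byte char #8 = F3 BA 9C 81.
Leading byte 0xF3 = 11110011 matches 11110xxx → 4-byte sequence.
Byte 1: 0xF3 = 11110011, payload 011 (3 bits).
Byte 2: 0xBA = 10111010 (10xxxxxx ✓), payload 111010.
Byte 3: 0x9C = 10011100 (10xxxxxx ✓), payload 011100.
Byte 4: 0x81 = 10000001 (10xxxxxx ✓), payload 000001.
Concatenate: 011111010011100000001 = 0xFA701 (21 bits → U+FA701).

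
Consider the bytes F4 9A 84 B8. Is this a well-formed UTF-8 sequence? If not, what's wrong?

Leading byte 0xF4 = 11110100 → 4-byte form.
Payload = 0x11A138, which exceeds U+10FFFF, the maximum Unicode code point. (Leading bytes F5–FF, or F4 followed by ≥ 0x90, are invalid.)

invalid (encodes a value above U+10FFFF)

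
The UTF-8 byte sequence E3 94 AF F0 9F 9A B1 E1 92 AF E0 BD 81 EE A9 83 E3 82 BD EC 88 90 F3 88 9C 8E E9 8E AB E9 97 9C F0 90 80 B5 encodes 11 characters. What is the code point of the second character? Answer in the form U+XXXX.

U+1F6B1

Offset 0: leading byte 0xE3 = 11100011 → 3-byte char #1 = E3 94 AF.
Offset 3: leading byte 0xF0 = 11110000 → 4-byte char #2 = F0 9F 9A B1.
Leading byte 0xF0 = 11110000 matches 11110xxx → 4-byte sequence.
Byte 1: 0xF0 = 11110000, payload 000 (3 bits).
Byte 2: 0x9F = 10011111 (10xxxxxx ✓), payload 011111.
Byte 3: 0x9A = 10011010 (10xxxxxx ✓), payload 011010.
Byte 4: 0xB1 = 10110001 (10xxxxxx ✓), payload 110001.
Concatenate: 000011111011010110001 = 0x1F6B1 (21 bits → U+1F6B1).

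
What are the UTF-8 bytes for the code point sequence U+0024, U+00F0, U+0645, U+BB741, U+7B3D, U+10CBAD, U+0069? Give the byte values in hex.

U+0024: 1-byte form → 24.
U+00F0: 2-byte form → C3 B0.
U+0645: 2-byte form → D9 85.
U+BB741: 4-byte form → F2 BB 9D 81.
U+7B3D: 3-byte form → E7 AC BD.
U+10CBAD: 4-byte form → F4 8C AE AD.
U+0069: 1-byte form → 69.
Concatenated (17 bytes): 24 C3 B0 D9 85 F2 BB 9D 81 E7 AC BD F4 8C AE AD 69.

24 C3 B0 D9 85 F2 BB 9D 81 E7 AC BD F4 8C AE AD 69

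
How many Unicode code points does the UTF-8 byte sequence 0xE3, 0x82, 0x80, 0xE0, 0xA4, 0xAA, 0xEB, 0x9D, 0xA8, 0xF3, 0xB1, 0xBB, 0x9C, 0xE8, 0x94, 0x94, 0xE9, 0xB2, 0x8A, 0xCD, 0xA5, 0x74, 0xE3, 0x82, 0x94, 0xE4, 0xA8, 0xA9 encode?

Byte at offset 0: 0xE3 = 11100011 → 3-byte char (#1). Advance 3.
Byte at offset 3: 0xE0 = 11100000 → 3-byte char (#2). Advance 3.
Byte at offset 6: 0xEB = 11101011 → 3-byte char (#3). Advance 3.
Byte at offset 9: 0xF3 = 11110011 → 4-byte char (#4). Advance 4.
Byte at offset 13: 0xE8 = 11101000 → 3-byte char (#5). Advance 3.
Byte at offset 16: 0xE9 = 11101001 → 3-byte char (#6). Advance 3.
Byte at offset 19: 0xCD = 11001101 → 2-byte char (#7). Advance 2.
Byte at offset 21: 0x74 = 01110100 → 1-byte char (#8). Advance 1.
Byte at offset 22: 0xE3 = 11100011 → 3-byte char (#9). Advance 3.
Byte at offset 25: 0xE4 = 11100100 → 3-byte char (#10). Advance 3.
Reached end at offset 28 after 10 code points.

10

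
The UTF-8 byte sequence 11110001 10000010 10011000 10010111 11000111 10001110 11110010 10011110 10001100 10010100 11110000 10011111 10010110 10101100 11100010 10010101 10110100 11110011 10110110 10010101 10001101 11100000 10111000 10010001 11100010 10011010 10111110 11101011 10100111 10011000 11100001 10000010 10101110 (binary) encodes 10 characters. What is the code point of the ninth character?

U+B9D8

Offset 0: leading byte 0xF1 = 11110001 → 4-byte char #1 = F1 82 98 97.
Offset 4: leading byte 0xC7 = 11000111 → 2-byte char #2 = C7 8E.
Offset 6: leading byte 0xF2 = 11110010 → 4-byte char #3 = F2 9E 8C 94.
Offset 10: leading byte 0xF0 = 11110000 → 4-byte char #4 = F0 9F 96 AC.
Offset 14: leading byte 0xE2 = 11100010 → 3-byte char #5 = E2 95 B4.
Offset 17: leading byte 0xF3 = 11110011 → 4-byte char #6 = F3 B6 95 8D.
Offset 21: leading byte 0xE0 = 11100000 → 3-byte char #7 = E0 B8 91.
Offset 24: leading byte 0xE2 = 11100010 → 3-byte char #8 = E2 9A BE.
Offset 27: leading byte 0xEB = 11101011 → 3-byte char #9 = EB A7 98.
Leading byte 0xEB = 11101011 matches 1110xxxx → 3-byte sequence.
Byte 1: 0xEB = 11101011, payload 1011 (4 bits).
Byte 2: 0xA7 = 10100111 (10xxxxxx ✓), payload 100111.
Byte 3: 0x98 = 10011000 (10xxxxxx ✓), payload 011000.
Concatenate: 1011100111011000 = 0xB9D8 (16 bits → U+B9D8).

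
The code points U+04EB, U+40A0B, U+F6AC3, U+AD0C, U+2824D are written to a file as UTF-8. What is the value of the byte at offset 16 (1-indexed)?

0x89

1-indexed offset 16 is 0-indexed offset 15.
U+04EB → 2-byte form D3 AB at offsets 0–1.
U+40A0B → 4-byte form F1 80 A8 8B at offsets 2–5.
U+F6AC3 → 4-byte form F3 B6 AB 83 at offsets 6–9.
U+AD0C → 3-byte form EA B4 8C at offsets 10–12.
U+2824D → 4-byte form F0 A8 89 8D at offsets 13–16.
Offset 15 falls in char 5's range; it's byte 3 of F0 A8 89 8D = 0x89.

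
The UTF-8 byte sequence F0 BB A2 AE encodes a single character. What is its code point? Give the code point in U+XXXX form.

Leading byte 0xF0 = 11110000 matches 11110xxx → 4-byte sequence.
Byte 1: 0xF0 = 11110000, payload 000 (3 bits).
Byte 2: 0xBB = 10111011 (10xxxxxx ✓), payload 111011.
Byte 3: 0xA2 = 10100010 (10xxxxxx ✓), payload 100010.
Byte 4: 0xAE = 10101110 (10xxxxxx ✓), payload 101110.
Concatenate: 000111011100010101110 = 0x3B8AE (21 bits → U+3B8AE).

U+3B8AE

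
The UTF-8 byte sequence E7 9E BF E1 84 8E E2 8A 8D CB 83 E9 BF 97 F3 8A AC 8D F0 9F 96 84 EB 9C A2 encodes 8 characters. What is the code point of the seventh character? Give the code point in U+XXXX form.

Offset 0: leading byte 0xE7 = 11100111 → 3-byte char #1 = E7 9E BF.
Offset 3: leading byte 0xE1 = 11100001 → 3-byte char #2 = E1 84 8E.
Offset 6: leading byte 0xE2 = 11100010 → 3-byte char #3 = E2 8A 8D.
Offset 9: leading byte 0xCB = 11001011 → 2-byte char #4 = CB 83.
Offset 11: leading byte 0xE9 = 11101001 → 3-byte char #5 = E9 BF 97.
Offset 14: leading byte 0xF3 = 11110011 → 4-byte char #6 = F3 8A AC 8D.
Offset 18: leading byte 0xF0 = 11110000 → 4-byte char #7 = F0 9F 96 84.
Leading byte 0xF0 = 11110000 matches 11110xxx → 4-byte sequence.
Byte 1: 0xF0 = 11110000, payload 000 (3 bits).
Byte 2: 0x9F = 10011111 (10xxxxxx ✓), payload 011111.
Byte 3: 0x96 = 10010110 (10xxxxxx ✓), payload 010110.
Byte 4: 0x84 = 10000100 (10xxxxxx ✓), payload 000100.
Concatenate: 000011111010110000100 = 0x1F584 (21 bits → U+1F584).

U+1F584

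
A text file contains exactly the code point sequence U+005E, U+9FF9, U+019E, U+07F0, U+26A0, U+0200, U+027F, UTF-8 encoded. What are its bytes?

U+005E: 1-byte form → 5E.
U+9FF9: 3-byte form → E9 BF B9.
U+019E: 2-byte form → C6 9E.
U+07F0: 2-byte form → DF B0.
U+26A0: 3-byte form → E2 9A A0.
U+0200: 2-byte form → C8 80.
U+027F: 2-byte form → C9 BF.
Concatenated (15 bytes): 5E E9 BF B9 C6 9E DF B0 E2 9A A0 C8 80 C9 BF.

5E E9 BF B9 C6 9E DF B0 E2 9A A0 C8 80 C9 BF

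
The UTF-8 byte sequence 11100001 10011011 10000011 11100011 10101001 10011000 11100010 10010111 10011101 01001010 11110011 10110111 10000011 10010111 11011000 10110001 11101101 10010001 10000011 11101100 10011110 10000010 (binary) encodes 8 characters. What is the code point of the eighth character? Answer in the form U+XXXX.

U+C782

Offset 0: leading byte 0xE1 = 11100001 → 3-byte char #1 = E1 9B 83.
Offset 3: leading byte 0xE3 = 11100011 → 3-byte char #2 = E3 A9 98.
Offset 6: leading byte 0xE2 = 11100010 → 3-byte char #3 = E2 97 9D.
Offset 9: leading byte 0x4A = 01001010 → 1-byte char #4 = 4A.
Offset 10: leading byte 0xF3 = 11110011 → 4-byte char #5 = F3 B7 83 97.
Offset 14: leading byte 0xD8 = 11011000 → 2-byte char #6 = D8 B1.
Offset 16: leading byte 0xED = 11101101 → 3-byte char #7 = ED 91 83.
Offset 19: leading byte 0xEC = 11101100 → 3-byte char #8 = EC 9E 82.
Leading byte 0xEC = 11101100 matches 1110xxxx → 3-byte sequence.
Byte 1: 0xEC = 11101100, payload 1100 (4 bits).
Byte 2: 0x9E = 10011110 (10xxxxxx ✓), payload 011110.
Byte 3: 0x82 = 10000010 (10xxxxxx ✓), payload 000010.
Concatenate: 1100011110000010 = 0xC782 (16 bits → U+C782).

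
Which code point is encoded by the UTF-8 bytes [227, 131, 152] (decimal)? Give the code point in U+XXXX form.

U+30D8

Leading byte 0xE3 = 11100011 matches 1110xxxx → 3-byte sequence.
Byte 1: 0xE3 = 11100011, payload 0011 (4 bits).
Byte 2: 0x83 = 10000011 (10xxxxxx ✓), payload 000011.
Byte 3: 0x98 = 10011000 (10xxxxxx ✓), payload 011000.
Concatenate: 0011000011011000 = 0x30D8 (16 bits → U+30D8).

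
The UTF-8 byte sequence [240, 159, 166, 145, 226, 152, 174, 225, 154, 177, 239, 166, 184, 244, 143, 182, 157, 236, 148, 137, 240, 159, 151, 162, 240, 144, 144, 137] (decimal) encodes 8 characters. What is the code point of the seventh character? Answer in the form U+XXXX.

U+1F5E2

Offset 0: leading byte 0xF0 = 11110000 → 4-byte char #1 = F0 9F A6 91.
Offset 4: leading byte 0xE2 = 11100010 → 3-byte char #2 = E2 98 AE.
Offset 7: leading byte 0xE1 = 11100001 → 3-byte char #3 = E1 9A B1.
Offset 10: leading byte 0xEF = 11101111 → 3-byte char #4 = EF A6 B8.
Offset 13: leading byte 0xF4 = 11110100 → 4-byte char #5 = F4 8F B6 9D.
Offset 17: leading byte 0xEC = 11101100 → 3-byte char #6 = EC 94 89.
Offset 20: leading byte 0xF0 = 11110000 → 4-byte char #7 = F0 9F 97 A2.
Leading byte 0xF0 = 11110000 matches 11110xxx → 4-byte sequence.
Byte 1: 0xF0 = 11110000, payload 000 (3 bits).
Byte 2: 0x9F = 10011111 (10xxxxxx ✓), payload 011111.
Byte 3: 0x97 = 10010111 (10xxxxxx ✓), payload 010111.
Byte 4: 0xA2 = 10100010 (10xxxxxx ✓), payload 100010.
Concatenate: 000011111010111100010 = 0x1F5E2 (21 bits → U+1F5E2).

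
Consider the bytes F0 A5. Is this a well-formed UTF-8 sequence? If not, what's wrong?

Leading byte 0xF0 = 11110000 → 4-byte form, but only 2 bytes are present.

invalid (sequence truncated)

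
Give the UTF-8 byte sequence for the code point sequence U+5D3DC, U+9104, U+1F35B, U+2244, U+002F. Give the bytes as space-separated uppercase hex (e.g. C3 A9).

U+5D3DC: 4-byte form → F1 9D 8F 9C.
U+9104: 3-byte form → E9 84 84.
U+1F35B: 4-byte form → F0 9F 8D 9B.
U+2244: 3-byte form → E2 89 84.
U+002F: 1-byte form → 2F.
Concatenated (15 bytes): F1 9D 8F 9C E9 84 84 F0 9F 8D 9B E2 89 84 2F.

F1 9D 8F 9C E9 84 84 F0 9F 8D 9B E2 89 84 2F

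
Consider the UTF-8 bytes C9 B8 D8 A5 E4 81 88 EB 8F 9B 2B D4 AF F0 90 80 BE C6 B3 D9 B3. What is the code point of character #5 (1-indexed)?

Offset 0: leading byte 0xC9 = 11001001 → 2-byte char #1 = C9 B8.
Offset 2: leading byte 0xD8 = 11011000 → 2-byte char #2 = D8 A5.
Offset 4: leading byte 0xE4 = 11100100 → 3-byte char #3 = E4 81 88.
Offset 7: leading byte 0xEB = 11101011 → 3-byte char #4 = EB 8F 9B.
Offset 10: leading byte 0x2B = 00101011 → 1-byte char #5 = 2B.
Leading byte 0x2B = 00101011 matches 0xxxxxxx → 1-byte sequence.
Byte 1: 0x2B = 00101011, payload 0101011 (7 bits).
Concatenate: 0101011 = 0x2B (7 bits → U+002B).

U+002B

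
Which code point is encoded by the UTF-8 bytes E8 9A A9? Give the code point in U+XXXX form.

Leading byte 0xE8 = 11101000 matches 1110xxxx → 3-byte sequence.
Byte 1: 0xE8 = 11101000, payload 1000 (4 bits).
Byte 2: 0x9A = 10011010 (10xxxxxx ✓), payload 011010.
Byte 3: 0xA9 = 10101001 (10xxxxxx ✓), payload 101001.
Concatenate: 1000011010101001 = 0x86A9 (16 bits → U+86A9).

U+86A9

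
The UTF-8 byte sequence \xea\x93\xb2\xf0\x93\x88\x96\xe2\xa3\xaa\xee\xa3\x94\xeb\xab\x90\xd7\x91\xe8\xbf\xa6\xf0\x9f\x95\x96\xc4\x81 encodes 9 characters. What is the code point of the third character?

U+28EA

Offset 0: leading byte 0xEA = 11101010 → 3-byte char #1 = EA 93 B2.
Offset 3: leading byte 0xF0 = 11110000 → 4-byte char #2 = F0 93 88 96.
Offset 7: leading byte 0xE2 = 11100010 → 3-byte char #3 = E2 A3 AA.
Leading byte 0xE2 = 11100010 matches 1110xxxx → 3-byte sequence.
Byte 1: 0xE2 = 11100010, payload 0010 (4 bits).
Byte 2: 0xA3 = 10100011 (10xxxxxx ✓), payload 100011.
Byte 3: 0xAA = 10101010 (10xxxxxx ✓), payload 101010.
Concatenate: 0010100011101010 = 0x28EA (16 bits → U+28EA).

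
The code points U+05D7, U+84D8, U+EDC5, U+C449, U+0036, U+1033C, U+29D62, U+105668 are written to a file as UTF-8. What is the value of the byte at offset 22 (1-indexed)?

0x85

1-indexed offset 22 is 0-indexed offset 21.
U+05D7 → 2-byte form D7 97 at offsets 0–1.
U+84D8 → 3-byte form E8 93 98 at offsets 2–4.
U+EDC5 → 3-byte form EE B7 85 at offsets 5–7.
U+C449 → 3-byte form EC 91 89 at offsets 8–10.
U+0036 → 1-byte form 36 at offsets 11–11.
U+1033C → 4-byte form F0 90 8C BC at offsets 12–15.
U+29D62 → 4-byte form F0 A9 B5 A2 at offsets 16–19.
U+105668 → 4-byte form F4 85 99 A8 at offsets 20–23.
Offset 21 falls in char 8's range; it's byte 2 of F4 85 99 A8 = 0x85.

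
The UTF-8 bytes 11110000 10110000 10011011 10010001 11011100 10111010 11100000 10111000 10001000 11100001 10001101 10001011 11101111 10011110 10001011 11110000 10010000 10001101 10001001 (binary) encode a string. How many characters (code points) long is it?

6

Byte at offset 0: 0xF0 = 11110000 → 4-byte char (#1). Advance 4.
Byte at offset 4: 0xDC = 11011100 → 2-byte char (#2). Advance 2.
Byte at offset 6: 0xE0 = 11100000 → 3-byte char (#3). Advance 3.
Byte at offset 9: 0xE1 = 11100001 → 3-byte char (#4). Advance 3.
Byte at offset 12: 0xEF = 11101111 → 3-byte char (#5). Advance 3.
Byte at offset 15: 0xF0 = 11110000 → 4-byte char (#6). Advance 4.
Reached end at offset 19 after 6 code points.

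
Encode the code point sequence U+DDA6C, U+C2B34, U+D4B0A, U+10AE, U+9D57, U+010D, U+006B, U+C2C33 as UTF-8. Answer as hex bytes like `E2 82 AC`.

U+DDA6C: 4-byte form → F3 9D A9 AC.
U+C2B34: 4-byte form → F3 82 AC B4.
U+D4B0A: 4-byte form → F3 94 AC 8A.
U+10AE: 3-byte form → E1 82 AE.
U+9D57: 3-byte form → E9 B5 97.
U+010D: 2-byte form → C4 8D.
U+006B: 1-byte form → 6B.
U+C2C33: 4-byte form → F3 82 B0 B3.
Concatenated (25 bytes): F3 9D A9 AC F3 82 AC B4 F3 94 AC 8A E1 82 AE E9 B5 97 C4 8D 6B F3 82 B0 B3.

F3 9D A9 AC F3 82 AC B4 F3 94 AC 8A E1 82 AE E9 B5 97 C4 8D 6B F3 82 B0 B3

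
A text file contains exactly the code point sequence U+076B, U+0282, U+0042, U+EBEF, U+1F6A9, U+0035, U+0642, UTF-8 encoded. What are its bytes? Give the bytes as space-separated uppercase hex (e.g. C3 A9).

U+076B: 2-byte form → DD AB.
U+0282: 2-byte form → CA 82.
U+0042: 1-byte form → 42.
U+EBEF: 3-byte form → EE AF AF.
U+1F6A9: 4-byte form → F0 9F 9A A9.
U+0035: 1-byte form → 35.
U+0642: 2-byte form → D9 82.
Concatenated (15 bytes): DD AB CA 82 42 EE AF AF F0 9F 9A A9 35 D9 82.

DD AB CA 82 42 EE AF AF F0 9F 9A A9 35 D9 82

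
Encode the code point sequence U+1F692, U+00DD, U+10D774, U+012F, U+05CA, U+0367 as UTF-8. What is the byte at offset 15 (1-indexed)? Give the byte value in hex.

0xCD

1-indexed offset 15 is 0-indexed offset 14.
U+1F692 → 4-byte form F0 9F 9A 92 at offsets 0–3.
U+00DD → 2-byte form C3 9D at offsets 4–5.
U+10D774 → 4-byte form F4 8D 9D B4 at offsets 6–9.
U+012F → 2-byte form C4 AF at offsets 10–11.
U+05CA → 2-byte form D7 8A at offsets 12–13.
U+0367 → 2-byte form CD A7 at offsets 14–15.
Offset 14 falls in char 6's range; it's byte 1 of CD A7 = 0xCD.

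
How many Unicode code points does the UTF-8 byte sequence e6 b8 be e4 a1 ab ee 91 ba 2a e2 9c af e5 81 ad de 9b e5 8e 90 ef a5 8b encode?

9

Byte at offset 0: 0xE6 = 11100110 → 3-byte char (#1). Advance 3.
Byte at offset 3: 0xE4 = 11100100 → 3-byte char (#2). Advance 3.
Byte at offset 6: 0xEE = 11101110 → 3-byte char (#3). Advance 3.
Byte at offset 9: 0x2A = 00101010 → 1-byte char (#4). Advance 1.
Byte at offset 10: 0xE2 = 11100010 → 3-byte char (#5). Advance 3.
Byte at offset 13: 0xE5 = 11100101 → 3-byte char (#6). Advance 3.
Byte at offset 16: 0xDE = 11011110 → 2-byte char (#7). Advance 2.
Byte at offset 18: 0xE5 = 11100101 → 3-byte char (#8). Advance 3.
Byte at offset 21: 0xEF = 11101111 → 3-byte char (#9). Advance 3.
Reached end at offset 24 after 9 code points.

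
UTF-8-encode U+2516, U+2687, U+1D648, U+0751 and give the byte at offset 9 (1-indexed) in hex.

0x99

1-indexed offset 9 is 0-indexed offset 8.
U+2516 → 3-byte form E2 94 96 at offsets 0–2.
U+2687 → 3-byte form E2 9A 87 at offsets 3–5.
U+1D648 → 4-byte form F0 9D 99 88 at offsets 6–9.
Offset 8 falls in char 3's range; it's byte 3 of F0 9D 99 88 = 0x99.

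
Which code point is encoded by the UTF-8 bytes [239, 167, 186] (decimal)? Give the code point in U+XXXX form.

U+F9FA

Leading byte 0xEF = 11101111 matches 1110xxxx → 3-byte sequence.
Byte 1: 0xEF = 11101111, payload 1111 (4 bits).
Byte 2: 0xA7 = 10100111 (10xxxxxx ✓), payload 100111.
Byte 3: 0xBA = 10111010 (10xxxxxx ✓), payload 111010.
Concatenate: 1111100111111010 = 0xF9FA (16 bits → U+F9FA).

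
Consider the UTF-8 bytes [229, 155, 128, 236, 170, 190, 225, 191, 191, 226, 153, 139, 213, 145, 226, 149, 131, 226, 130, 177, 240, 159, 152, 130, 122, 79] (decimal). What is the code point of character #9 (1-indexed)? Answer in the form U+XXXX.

U+007A

Offset 0: leading byte 0xE5 = 11100101 → 3-byte char #1 = E5 9B 80.
Offset 3: leading byte 0xEC = 11101100 → 3-byte char #2 = EC AA BE.
Offset 6: leading byte 0xE1 = 11100001 → 3-byte char #3 = E1 BF BF.
Offset 9: leading byte 0xE2 = 11100010 → 3-byte char #4 = E2 99 8B.
Offset 12: leading byte 0xD5 = 11010101 → 2-byte char #5 = D5 91.
Offset 14: leading byte 0xE2 = 11100010 → 3-byte char #6 = E2 95 83.
Offset 17: leading byte 0xE2 = 11100010 → 3-byte char #7 = E2 82 B1.
Offset 20: leading byte 0xF0 = 11110000 → 4-byte char #8 = F0 9F 98 82.
Offset 24: leading byte 0x7A = 01111010 → 1-byte char #9 = 7A.
Leading byte 0x7A = 01111010 matches 0xxxxxxx → 1-byte sequence.
Byte 1: 0x7A = 01111010, payload 1111010 (7 bits).
Concatenate: 1111010 = 0x7A (7 bits → U+007A).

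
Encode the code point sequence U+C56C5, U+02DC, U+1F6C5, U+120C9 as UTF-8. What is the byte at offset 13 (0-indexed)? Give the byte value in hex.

0x89

U+C56C5 → 4-byte form F3 85 9B 85 at offsets 0–3.
U+02DC → 2-byte form CB 9C at offsets 4–5.
U+1F6C5 → 4-byte form F0 9F 9B 85 at offsets 6–9.
U+120C9 → 4-byte form F0 92 83 89 at offsets 10–13.
Offset 13 falls in char 4's range; it's byte 4 of F0 92 83 89 = 0x89.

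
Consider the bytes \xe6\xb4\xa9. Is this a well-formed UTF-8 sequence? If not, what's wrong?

valid

Leading byte 0xE6 = 11100110 → 3-byte form.
Continuation bytes 0xB4=10110100, 0xA9=10101001 all match 10xxxxxx.
Decoded value 0x6D29 is ≥ 0x800 (shortest form) and not a surrogate.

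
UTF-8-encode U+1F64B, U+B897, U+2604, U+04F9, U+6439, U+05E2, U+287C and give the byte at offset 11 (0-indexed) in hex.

0xB9

U+1F64B → 4-byte form F0 9F 99 8B at offsets 0–3.
U+B897 → 3-byte form EB A2 97 at offsets 4–6.
U+2604 → 3-byte form E2 98 84 at offsets 7–9.
U+04F9 → 2-byte form D3 B9 at offsets 10–11.
Offset 11 falls in char 4's range; it's byte 2 of D3 B9 = 0xB9.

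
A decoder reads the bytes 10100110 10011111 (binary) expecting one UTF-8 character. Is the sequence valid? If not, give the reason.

invalid (continuation byte with no leading byte)

Byte 0xA6 = 10100110 has the form 10xxxxxx — a continuation byte — but there is no preceding leading byte.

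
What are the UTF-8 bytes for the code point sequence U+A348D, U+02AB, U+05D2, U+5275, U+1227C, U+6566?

F2 A3 92 8D CA AB D7 92 E5 89 B5 F0 92 89 BC E6 95 A6

U+A348D: 4-byte form → F2 A3 92 8D.
U+02AB: 2-byte form → CA AB.
U+05D2: 2-byte form → D7 92.
U+5275: 3-byte form → E5 89 B5.
U+1227C: 4-byte form → F0 92 89 BC.
U+6566: 3-byte form → E6 95 A6.
Concatenated (18 bytes): F2 A3 92 8D CA AB D7 92 E5 89 B5 F0 92 89 BC E6 95 A6.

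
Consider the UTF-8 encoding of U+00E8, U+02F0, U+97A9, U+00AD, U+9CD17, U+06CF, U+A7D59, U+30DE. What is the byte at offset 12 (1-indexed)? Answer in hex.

0xB4

1-indexed offset 12 is 0-indexed offset 11.
U+00E8 → 2-byte form C3 A8 at offsets 0–1.
U+02F0 → 2-byte form CB B0 at offsets 2–3.
U+97A9 → 3-byte form E9 9E A9 at offsets 4–6.
U+00AD → 2-byte form C2 AD at offsets 7–8.
U+9CD17 → 4-byte form F2 9C B4 97 at offsets 9–12.
Offset 11 falls in char 5's range; it's byte 3 of F2 9C B4 97 = 0xB4.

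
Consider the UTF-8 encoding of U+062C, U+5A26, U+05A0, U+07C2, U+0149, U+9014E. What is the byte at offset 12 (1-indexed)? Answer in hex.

0xF2

1-indexed offset 12 is 0-indexed offset 11.
U+062C → 2-byte form D8 AC at offsets 0–1.
U+5A26 → 3-byte form E5 A8 A6 at offsets 2–4.
U+05A0 → 2-byte form D6 A0 at offsets 5–6.
U+07C2 → 2-byte form DF 82 at offsets 7–8.
U+0149 → 2-byte form C5 89 at offsets 9–10.
U+9014E → 4-byte form F2 90 85 8E at offsets 11–14.
Offset 11 falls in char 6's range; it's byte 1 of F2 90 85 8E = 0xF2.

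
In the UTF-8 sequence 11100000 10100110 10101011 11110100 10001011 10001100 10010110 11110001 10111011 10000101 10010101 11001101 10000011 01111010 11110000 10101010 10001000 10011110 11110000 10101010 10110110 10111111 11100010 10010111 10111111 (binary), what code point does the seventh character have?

Offset 0: leading byte 0xE0 = 11100000 → 3-byte char #1 = E0 A6 AB.
Offset 3: leading byte 0xF4 = 11110100 → 4-byte char #2 = F4 8B 8C 96.
Offset 7: leading byte 0xF1 = 11110001 → 4-byte char #3 = F1 BB 85 95.
Offset 11: leading byte 0xCD = 11001101 → 2-byte char #4 = CD 83.
Offset 13: leading byte 0x7A = 01111010 → 1-byte char #5 = 7A.
Offset 14: leading byte 0xF0 = 11110000 → 4-byte char #6 = F0 AA 88 9E.
Offset 18: leading byte 0xF0 = 11110000 → 4-byte char #7 = F0 AA B6 BF.
Leading byte 0xF0 = 11110000 matches 11110xxx → 4-byte sequence.
Byte 1: 0xF0 = 11110000, payload 000 (3 bits).
Byte 2: 0xAA = 10101010 (10xxxxxx ✓), payload 101010.
Byte 3: 0xB6 = 10110110 (10xxxxxx ✓), payload 110110.
Byte 4: 0xBF = 10111111 (10xxxxxx ✓), payload 111111.
Concatenate: 000101010110110111111 = 0x2ADBF (21 bits → U+2ADBF).

U+2ADBF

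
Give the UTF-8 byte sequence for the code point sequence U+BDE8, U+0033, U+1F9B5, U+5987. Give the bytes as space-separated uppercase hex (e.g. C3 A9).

EB B7 A8 33 F0 9F A6 B5 E5 A6 87

U+BDE8: 3-byte form → EB B7 A8.
U+0033: 1-byte form → 33.
U+1F9B5: 4-byte form → F0 9F A6 B5.
U+5987: 3-byte form → E5 A6 87.
Concatenated (11 bytes): EB B7 A8 33 F0 9F A6 B5 E5 A6 87.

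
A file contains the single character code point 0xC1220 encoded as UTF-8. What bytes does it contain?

F3 81 88 A0

U+C1220 = 0xC1220 = 791072 decimal. In range U+10000–U+10FFFF → 4-byte form: 11110xxx 10xxxxxx 10xxxxxx 10xxxxxx.
Binary (21 bits): 011000001001000100000.
Split 3+6+6+6: 011 | 000001 | 001000 | 100000.
Byte 1: 11110011 = 0xF3.
Byte 2: 10000001 = 0x81.
Byte 3: 10001000 = 0x88.
Byte 4: 10100000 = 0xA0.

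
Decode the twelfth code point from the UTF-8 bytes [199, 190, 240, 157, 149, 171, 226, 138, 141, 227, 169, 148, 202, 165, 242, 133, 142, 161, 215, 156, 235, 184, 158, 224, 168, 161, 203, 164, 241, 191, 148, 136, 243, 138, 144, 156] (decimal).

Offset 0: leading byte 0xC7 = 11000111 → 2-byte char #1 = C7 BE.
Offset 2: leading byte 0xF0 = 11110000 → 4-byte char #2 = F0 9D 95 AB.
Offset 6: leading byte 0xE2 = 11100010 → 3-byte char #3 = E2 8A 8D.
Offset 9: leading byte 0xE3 = 11100011 → 3-byte char #4 = E3 A9 94.
Offset 12: leading byte 0xCA = 11001010 → 2-byte char #5 = CA A5.
Offset 14: leading byte 0xF2 = 11110010 → 4-byte char #6 = F2 85 8E A1.
Offset 18: leading byte 0xD7 = 11010111 → 2-byte char #7 = D7 9C.
Offset 20: leading byte 0xEB = 11101011 → 3-byte char #8 = EB B8 9E.
Offset 23: leading byte 0xE0 = 11100000 → 3-byte char #9 = E0 A8 A1.
Offset 26: leading byte 0xCB = 11001011 → 2-byte char #10 = CB A4.
Offset 28: leading byte 0xF1 = 11110001 → 4-byte char #11 = F1 BF 94 88.
Offset 32: leading byte 0xF3 = 11110011 → 4-byte char #12 = F3 8A 90 9C.
Leading byte 0xF3 = 11110011 matches 11110xxx → 4-byte sequence.
Byte 1: 0xF3 = 11110011, payload 011 (3 bits).
Byte 2: 0x8A = 10001010 (10xxxxxx ✓), payload 001010.
Byte 3: 0x90 = 10010000 (10xxxxxx ✓), payload 010000.
Byte 4: 0x9C = 10011100 (10xxxxxx ✓), payload 011100.
Concatenate: 011001010010000011100 = 0xCA41C (21 bits → U+CA41C).

U+CA41C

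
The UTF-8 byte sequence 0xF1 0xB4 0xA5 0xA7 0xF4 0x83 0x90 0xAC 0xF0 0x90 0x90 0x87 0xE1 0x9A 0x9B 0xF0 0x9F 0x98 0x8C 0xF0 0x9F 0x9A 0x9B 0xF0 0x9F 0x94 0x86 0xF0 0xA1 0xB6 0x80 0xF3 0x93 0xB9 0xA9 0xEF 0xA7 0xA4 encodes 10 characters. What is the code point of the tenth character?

U+F9E4

Offset 0: leading byte 0xF1 = 11110001 → 4-byte char #1 = F1 B4 A5 A7.
Offset 4: leading byte 0xF4 = 11110100 → 4-byte char #2 = F4 83 90 AC.
Offset 8: leading byte 0xF0 = 11110000 → 4-byte char #3 = F0 90 90 87.
Offset 12: leading byte 0xE1 = 11100001 → 3-byte char #4 = E1 9A 9B.
Offset 15: leading byte 0xF0 = 11110000 → 4-byte char #5 = F0 9F 98 8C.
Offset 19: leading byte 0xF0 = 11110000 → 4-byte char #6 = F0 9F 9A 9B.
Offset 23: leading byte 0xF0 = 11110000 → 4-byte char #7 = F0 9F 94 86.
Offset 27: leading byte 0xF0 = 11110000 → 4-byte char #8 = F0 A1 B6 80.
Offset 31: leading byte 0xF3 = 11110011 → 4-byte char #9 = F3 93 B9 A9.
Offset 35: leading byte 0xEF = 11101111 → 3-byte char #10 = EF A7 A4.
Leading byte 0xEF = 11101111 matches 1110xxxx → 3-byte sequence.
Byte 1: 0xEF = 11101111, payload 1111 (4 bits).
Byte 2: 0xA7 = 10100111 (10xxxxxx ✓), payload 100111.
Byte 3: 0xA4 = 10100100 (10xxxxxx ✓), payload 100100.
Concatenate: 1111100111100100 = 0xF9E4 (16 bits → U+F9E4).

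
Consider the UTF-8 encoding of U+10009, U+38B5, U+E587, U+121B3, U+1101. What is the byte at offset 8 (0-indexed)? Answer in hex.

U+10009 → 4-byte form F0 90 80 89 at offsets 0–3.
U+38B5 → 3-byte form E3 A2 B5 at offsets 4–6.
U+E587 → 3-byte form EE 96 87 at offsets 7–9.
Offset 8 falls in char 3's range; it's byte 2 of EE 96 87 = 0x96.

0x96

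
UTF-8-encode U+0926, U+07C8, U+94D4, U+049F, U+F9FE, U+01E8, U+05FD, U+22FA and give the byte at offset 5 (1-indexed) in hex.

0x88

1-indexed offset 5 is 0-indexed offset 4.
U+0926 → 3-byte form E0 A4 A6 at offsets 0–2.
U+07C8 → 2-byte form DF 88 at offsets 3–4.
Offset 4 falls in char 2's range; it's byte 2 of DF 88 = 0x88.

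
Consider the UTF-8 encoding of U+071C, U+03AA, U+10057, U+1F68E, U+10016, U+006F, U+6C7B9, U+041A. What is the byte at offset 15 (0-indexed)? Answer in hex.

U+071C → 2-byte form DC 9C at offsets 0–1.
U+03AA → 2-byte form CE AA at offsets 2–3.
U+10057 → 4-byte form F0 90 81 97 at offsets 4–7.
U+1F68E → 4-byte form F0 9F 9A 8E at offsets 8–11.
U+10016 → 4-byte form F0 90 80 96 at offsets 12–15.
Offset 15 falls in char 5's range; it's byte 4 of F0 90 80 96 = 0x96.

0x96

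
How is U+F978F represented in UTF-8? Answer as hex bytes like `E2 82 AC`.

F3 B9 9E 8F

U+F978F = 0xF978F = 1021839 decimal. In range U+10000–U+10FFFF → 4-byte form: 11110xxx 10xxxxxx 10xxxxxx 10xxxxxx.
Binary (21 bits): 011111001011110001111.
Split 3+6+6+6: 011 | 111001 | 011110 | 001111.
Byte 1: 11110011 = 0xF3.
Byte 2: 10111001 = 0xB9.
Byte 3: 10011110 = 0x9E.
Byte 4: 10001111 = 0x8F.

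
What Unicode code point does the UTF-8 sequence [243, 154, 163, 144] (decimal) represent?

Leading byte 0xF3 = 11110011 matches 11110xxx → 4-byte sequence.
Byte 1: 0xF3 = 11110011, payload 011 (3 bits).
Byte 2: 0x9A = 10011010 (10xxxxxx ✓), payload 011010.
Byte 3: 0xA3 = 10100011 (10xxxxxx ✓), payload 100011.
Byte 4: 0x90 = 10010000 (10xxxxxx ✓), payload 010000.
Concatenate: 011011010100011010000 = 0xDA8D0 (21 bits → U+DA8D0).

U+DA8D0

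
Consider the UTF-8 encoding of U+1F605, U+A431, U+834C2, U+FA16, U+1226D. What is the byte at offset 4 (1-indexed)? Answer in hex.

0x85

1-indexed offset 4 is 0-indexed offset 3.
U+1F605 → 4-byte form F0 9F 98 85 at offsets 0–3.
Offset 3 falls in char 1's range; it's byte 4 of F0 9F 98 85 = 0x85.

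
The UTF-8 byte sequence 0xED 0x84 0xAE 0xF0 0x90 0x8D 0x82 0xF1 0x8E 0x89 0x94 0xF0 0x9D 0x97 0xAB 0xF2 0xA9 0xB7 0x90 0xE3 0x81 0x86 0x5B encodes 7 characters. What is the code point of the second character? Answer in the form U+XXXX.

Offset 0: leading byte 0xED = 11101101 → 3-byte char #1 = ED 84 AE.
Offset 3: leading byte 0xF0 = 11110000 → 4-byte char #2 = F0 90 8D 82.
Leading byte 0xF0 = 11110000 matches 11110xxx → 4-byte sequence.
Byte 1: 0xF0 = 11110000, payload 000 (3 bits).
Byte 2: 0x90 = 10010000 (10xxxxxx ✓), payload 010000.
Byte 3: 0x8D = 10001101 (10xxxxxx ✓), payload 001101.
Byte 4: 0x82 = 10000010 (10xxxxxx ✓), payload 000010.
Concatenate: 000010000001101000010 = 0x10342 (21 bits → U+10342).

U+10342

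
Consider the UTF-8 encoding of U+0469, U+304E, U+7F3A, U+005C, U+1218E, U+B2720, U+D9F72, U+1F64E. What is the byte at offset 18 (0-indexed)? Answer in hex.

0x99

U+0469 → 2-byte form D1 A9 at offsets 0–1.
U+304E → 3-byte form E3 81 8E at offsets 2–4.
U+7F3A → 3-byte form E7 BC BA at offsets 5–7.
U+005C → 1-byte form 5C at offsets 8–8.
U+1218E → 4-byte form F0 92 86 8E at offsets 9–12.
U+B2720 → 4-byte form F2 B2 9C A0 at offsets 13–16.
U+D9F72 → 4-byte form F3 99 BD B2 at offsets 17–20.
Offset 18 falls in char 7's range; it's byte 2 of F3 99 BD B2 = 0x99.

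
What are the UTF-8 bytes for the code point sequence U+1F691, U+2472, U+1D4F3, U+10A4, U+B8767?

F0 9F 9A 91 E2 91 B2 F0 9D 93 B3 E1 82 A4 F2 B8 9D A7

U+1F691: 4-byte form → F0 9F 9A 91.
U+2472: 3-byte form → E2 91 B2.
U+1D4F3: 4-byte form → F0 9D 93 B3.
U+10A4: 3-byte form → E1 82 A4.
U+B8767: 4-byte form → F2 B8 9D A7.
Concatenated (18 bytes): F0 9F 9A 91 E2 91 B2 F0 9D 93 B3 E1 82 A4 F2 B8 9D A7.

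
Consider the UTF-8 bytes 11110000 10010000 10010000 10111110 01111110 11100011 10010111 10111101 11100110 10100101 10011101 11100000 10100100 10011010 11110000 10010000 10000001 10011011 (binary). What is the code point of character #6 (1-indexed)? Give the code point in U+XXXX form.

U+1005B

Offset 0: leading byte 0xF0 = 11110000 → 4-byte char #1 = F0 90 90 BE.
Offset 4: leading byte 0x7E = 01111110 → 1-byte char #2 = 7E.
Offset 5: leading byte 0xE3 = 11100011 → 3-byte char #3 = E3 97 BD.
Offset 8: leading byte 0xE6 = 11100110 → 3-byte char #4 = E6 A5 9D.
Offset 11: leading byte 0xE0 = 11100000 → 3-byte char #5 = E0 A4 9A.
Offset 14: leading byte 0xF0 = 11110000 → 4-byte char #6 = F0 90 81 9B.
Leading byte 0xF0 = 11110000 matches 11110xxx → 4-byte sequence.
Byte 1: 0xF0 = 11110000, payload 000 (3 bits).
Byte 2: 0x90 = 10010000 (10xxxxxx ✓), payload 010000.
Byte 3: 0x81 = 10000001 (10xxxxxx ✓), payload 000001.
Byte 4: 0x9B = 10011011 (10xxxxxx ✓), payload 011011.
Concatenate: 000010000000001011011 = 0x1005B (21 bits → U+1005B).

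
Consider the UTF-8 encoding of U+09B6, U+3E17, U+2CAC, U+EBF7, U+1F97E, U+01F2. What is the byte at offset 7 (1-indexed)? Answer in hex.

1-indexed offset 7 is 0-indexed offset 6.
U+09B6 → 3-byte form E0 A6 B6 at offsets 0–2.
U+3E17 → 3-byte form E3 B8 97 at offsets 3–5.
U+2CAC → 3-byte form E2 B2 AC at offsets 6–8.
Offset 6 falls in char 3's range; it's byte 1 of E2 B2 AC = 0xE2.

0xE2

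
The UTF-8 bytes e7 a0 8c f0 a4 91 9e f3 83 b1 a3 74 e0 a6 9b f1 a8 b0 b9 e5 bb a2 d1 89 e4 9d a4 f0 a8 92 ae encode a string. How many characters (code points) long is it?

Byte at offset 0: 0xE7 = 11100111 → 3-byte char (#1). Advance 3.
Byte at offset 3: 0xF0 = 11110000 → 4-byte char (#2). Advance 4.
Byte at offset 7: 0xF3 = 11110011 → 4-byte char (#3). Advance 4.
Byte at offset 11: 0x74 = 01110100 → 1-byte char (#4). Advance 1.
Byte at offset 12: 0xE0 = 11100000 → 3-byte char (#5). Advance 3.
Byte at offset 15: 0xF1 = 11110001 → 4-byte char (#6). Advance 4.
Byte at offset 19: 0xE5 = 11100101 → 3-byte char (#7). Advance 3.
Byte at offset 22: 0xD1 = 11010001 → 2-byte char (#8). Advance 2.
Byte at offset 24: 0xE4 = 11100100 → 3-byte char (#9). Advance 3.
Byte at offset 27: 0xF0 = 11110000 → 4-byte char (#10). Advance 4.
Reached end at offset 31 after 10 code points.

10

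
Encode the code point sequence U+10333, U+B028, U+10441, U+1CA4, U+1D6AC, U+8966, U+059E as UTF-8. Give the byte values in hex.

U+10333: 4-byte form → F0 90 8C B3.
U+B028: 3-byte form → EB 80 A8.
U+10441: 4-byte form → F0 90 91 81.
U+1CA4: 3-byte form → E1 B2 A4.
U+1D6AC: 4-byte form → F0 9D 9A AC.
U+8966: 3-byte form → E8 A5 A6.
U+059E: 2-byte form → D6 9E.
Concatenated (23 bytes): F0 90 8C B3 EB 80 A8 F0 90 91 81 E1 B2 A4 F0 9D 9A AC E8 A5 A6 D6 9E.

F0 90 8C B3 EB 80 A8 F0 90 91 81 E1 B2 A4 F0 9D 9A AC E8 A5 A6 D6 9E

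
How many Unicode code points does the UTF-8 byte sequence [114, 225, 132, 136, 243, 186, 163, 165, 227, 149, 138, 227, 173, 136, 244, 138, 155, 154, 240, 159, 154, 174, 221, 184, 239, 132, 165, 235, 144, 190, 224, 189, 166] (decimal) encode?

Byte at offset 0: 0x72 = 01110010 → 1-byte char (#1). Advance 1.
Byte at offset 1: 0xE1 = 11100001 → 3-byte char (#2). Advance 3.
Byte at offset 4: 0xF3 = 11110011 → 4-byte char (#3). Advance 4.
Byte at offset 8: 0xE3 = 11100011 → 3-byte char (#4). Advance 3.
Byte at offset 11: 0xE3 = 11100011 → 3-byte char (#5). Advance 3.
Byte at offset 14: 0xF4 = 11110100 → 4-byte char (#6). Advance 4.
Byte at offset 18: 0xF0 = 11110000 → 4-byte char (#7). Advance 4.
Byte at offset 22: 0xDD = 11011101 → 2-byte char (#8). Advance 2.
Byte at offset 24: 0xEF = 11101111 → 3-byte char (#9). Advance 3.
Byte at offset 27: 0xEB = 11101011 → 3-byte char (#10). Advance 3.
Byte at offset 30: 0xE0 = 11100000 → 3-byte char (#11). Advance 3.
Reached end at offset 33 after 11 code points.

11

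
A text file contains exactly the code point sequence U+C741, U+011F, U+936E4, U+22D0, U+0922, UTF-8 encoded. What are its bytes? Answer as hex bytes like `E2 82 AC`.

U+C741: 3-byte form → EC 9D 81.
U+011F: 2-byte form → C4 9F.
U+936E4: 4-byte form → F2 93 9B A4.
U+22D0: 3-byte form → E2 8B 90.
U+0922: 3-byte form → E0 A4 A2.
Concatenated (15 bytes): EC 9D 81 C4 9F F2 93 9B A4 E2 8B 90 E0 A4 A2.

EC 9D 81 C4 9F F2 93 9B A4 E2 8B 90 E0 A4 A2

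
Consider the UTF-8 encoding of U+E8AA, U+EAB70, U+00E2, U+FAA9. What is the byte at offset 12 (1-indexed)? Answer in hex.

1-indexed offset 12 is 0-indexed offset 11.
U+E8AA → 3-byte form EE A2 AA at offsets 0–2.
U+EAB70 → 4-byte form F3 AA AD B0 at offsets 3–6.
U+00E2 → 2-byte form C3 A2 at offsets 7–8.
U+FAA9 → 3-byte form EF AA A9 at offsets 9–11.
Offset 11 falls in char 4's range; it's byte 3 of EF AA A9 = 0xA9.

0xA9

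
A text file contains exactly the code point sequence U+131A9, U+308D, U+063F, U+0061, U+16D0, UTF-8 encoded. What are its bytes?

F0 93 86 A9 E3 82 8D D8 BF 61 E1 9B 90

U+131A9: 4-byte form → F0 93 86 A9.
U+308D: 3-byte form → E3 82 8D.
U+063F: 2-byte form → D8 BF.
U+0061: 1-byte form → 61.
U+16D0: 3-byte form → E1 9B 90.
Concatenated (13 bytes): F0 93 86 A9 E3 82 8D D8 BF 61 E1 9B 90.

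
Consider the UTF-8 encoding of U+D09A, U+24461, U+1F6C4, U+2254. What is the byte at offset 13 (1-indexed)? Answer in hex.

0x89

1-indexed offset 13 is 0-indexed offset 12.
U+D09A → 3-byte form ED 82 9A at offsets 0–2.
U+24461 → 4-byte form F0 A4 91 A1 at offsets 3–6.
U+1F6C4 → 4-byte form F0 9F 9B 84 at offsets 7–10.
U+2254 → 3-byte form E2 89 94 at offsets 11–13.
Offset 12 falls in char 4's range; it's byte 2 of E2 89 94 = 0x89.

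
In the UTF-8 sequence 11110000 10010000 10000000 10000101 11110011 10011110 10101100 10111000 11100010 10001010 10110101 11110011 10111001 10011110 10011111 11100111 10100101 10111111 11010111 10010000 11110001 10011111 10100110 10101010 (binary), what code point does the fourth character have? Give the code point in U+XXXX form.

Offset 0: leading byte 0xF0 = 11110000 → 4-byte char #1 = F0 90 80 85.
Offset 4: leading byte 0xF3 = 11110011 → 4-byte char #2 = F3 9E AC B8.
Offset 8: leading byte 0xE2 = 11100010 → 3-byte char #3 = E2 8A B5.
Offset 11: leading byte 0xF3 = 11110011 → 4-byte char #4 = F3 B9 9E 9F.
Leading byte 0xF3 = 11110011 matches 11110xxx → 4-byte sequence.
Byte 1: 0xF3 = 11110011, payload 011 (3 bits).
Byte 2: 0xB9 = 10111001 (10xxxxxx ✓), payload 111001.
Byte 3: 0x9E = 10011110 (10xxxxxx ✓), payload 011110.
Byte 4: 0x9F = 10011111 (10xxxxxx ✓), payload 011111.
Concatenate: 011111001011110011111 = 0xF979F (21 bits → U+F979F).

U+F979F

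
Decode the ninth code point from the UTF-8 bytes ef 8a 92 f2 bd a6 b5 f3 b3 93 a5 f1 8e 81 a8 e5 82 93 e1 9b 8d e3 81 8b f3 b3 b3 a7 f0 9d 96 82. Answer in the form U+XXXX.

Offset 0: leading byte 0xEF = 11101111 → 3-byte char #1 = EF 8A 92.
Offset 3: leading byte 0xF2 = 11110010 → 4-byte char #2 = F2 BD A6 B5.
Offset 7: leading byte 0xF3 = 11110011 → 4-byte char #3 = F3 B3 93 A5.
Offset 11: leading byte 0xF1 = 11110001 → 4-byte char #4 = F1 8E 81 A8.
Offset 15: leading byte 0xE5 = 11100101 → 3-byte char #5 = E5 82 93.
Offset 18: leading byte 0xE1 = 11100001 → 3-byte char #6 = E1 9B 8D.
Offset 21: leading byte 0xE3 = 11100011 → 3-byte char #7 = E3 81 8B.
Offset 24: leading byte 0xF3 = 11110011 → 4-byte char #8 = F3 B3 B3 A7.
Offset 28: leading byte 0xF0 = 11110000 → 4-byte char #9 = F0 9D 96 82.
Leading byte 0xF0 = 11110000 matches 11110xxx → 4-byte sequence.
Byte 1: 0xF0 = 11110000, payload 000 (3 bits).
Byte 2: 0x9D = 10011101 (10xxxxxx ✓), payload 011101.
Byte 3: 0x96 = 10010110 (10xxxxxx ✓), payload 010110.
Byte 4: 0x82 = 10000010 (10xxxxxx ✓), payload 000010.
Concatenate: 000011101010110000010 = 0x1D582 (21 bits → U+1D582).

U+1D582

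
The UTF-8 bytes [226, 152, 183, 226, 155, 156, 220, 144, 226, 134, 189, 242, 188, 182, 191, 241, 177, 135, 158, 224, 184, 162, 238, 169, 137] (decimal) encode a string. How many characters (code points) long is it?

Byte at offset 0: 0xE2 = 11100010 → 3-byte char (#1). Advance 3.
Byte at offset 3: 0xE2 = 11100010 → 3-byte char (#2). Advance 3.
Byte at offset 6: 0xDC = 11011100 → 2-byte char (#3). Advance 2.
Byte at offset 8: 0xE2 = 11100010 → 3-byte char (#4). Advance 3.
Byte at offset 11: 0xF2 = 11110010 → 4-byte char (#5). Advance 4.
Byte at offset 15: 0xF1 = 11110001 → 4-byte char (#6). Advance 4.
Byte at offset 19: 0xE0 = 11100000 → 3-byte char (#7). Advance 3.
Byte at offset 22: 0xEE = 11101110 → 3-byte char (#8). Advance 3.
Reached end at offset 25 after 8 code points.

8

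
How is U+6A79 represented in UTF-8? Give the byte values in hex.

U+6A79 = 0x6A79 = 27257 decimal. In range U+0800–U+FFFF → 3-byte form: 1110xxxx 10xxxxxx 10xxxxxx.
Binary (16 bits): 0110101001111001.
Split 4+6+6: 0110 | 101001 | 111001.
Byte 1: 11100110 = 0xE6.
Byte 2: 10101001 = 0xA9.
Byte 3: 10111001 = 0xB9.

E6 A9 B9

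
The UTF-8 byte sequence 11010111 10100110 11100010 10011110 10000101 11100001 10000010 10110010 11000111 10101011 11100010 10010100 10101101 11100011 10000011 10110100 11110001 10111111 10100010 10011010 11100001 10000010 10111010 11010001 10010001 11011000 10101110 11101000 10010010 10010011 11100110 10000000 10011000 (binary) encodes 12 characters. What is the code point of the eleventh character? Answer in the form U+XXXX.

Offset 0: leading byte 0xD7 = 11010111 → 2-byte char #1 = D7 A6.
Offset 2: leading byte 0xE2 = 11100010 → 3-byte char #2 = E2 9E 85.
Offset 5: leading byte 0xE1 = 11100001 → 3-byte char #3 = E1 82 B2.
Offset 8: leading byte 0xC7 = 11000111 → 2-byte char #4 = C7 AB.
Offset 10: leading byte 0xE2 = 11100010 → 3-byte char #5 = E2 94 AD.
Offset 13: leading byte 0xE3 = 11100011 → 3-byte char #6 = E3 83 B4.
Offset 16: leading byte 0xF1 = 11110001 → 4-byte char #7 = F1 BF A2 9A.
Offset 20: leading byte 0xE1 = 11100001 → 3-byte char #8 = E1 82 BA.
Offset 23: leading byte 0xD1 = 11010001 → 2-byte char #9 = D1 91.
Offset 25: leading byte 0xD8 = 11011000 → 2-byte char #10 = D8 AE.
Offset 27: leading byte 0xE8 = 11101000 → 3-byte char #11 = E8 92 93.
Leading byte 0xE8 = 11101000 matches 1110xxxx → 3-byte sequence.
Byte 1: 0xE8 = 11101000, payload 1000 (4 bits).
Byte 2: 0x92 = 10010010 (10xxxxxx ✓), payload 010010.
Byte 3: 0x93 = 10010011 (10xxxxxx ✓), payload 010011.
Concatenate: 1000010010010011 = 0x8493 (16 bits → U+8493).

U+8493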